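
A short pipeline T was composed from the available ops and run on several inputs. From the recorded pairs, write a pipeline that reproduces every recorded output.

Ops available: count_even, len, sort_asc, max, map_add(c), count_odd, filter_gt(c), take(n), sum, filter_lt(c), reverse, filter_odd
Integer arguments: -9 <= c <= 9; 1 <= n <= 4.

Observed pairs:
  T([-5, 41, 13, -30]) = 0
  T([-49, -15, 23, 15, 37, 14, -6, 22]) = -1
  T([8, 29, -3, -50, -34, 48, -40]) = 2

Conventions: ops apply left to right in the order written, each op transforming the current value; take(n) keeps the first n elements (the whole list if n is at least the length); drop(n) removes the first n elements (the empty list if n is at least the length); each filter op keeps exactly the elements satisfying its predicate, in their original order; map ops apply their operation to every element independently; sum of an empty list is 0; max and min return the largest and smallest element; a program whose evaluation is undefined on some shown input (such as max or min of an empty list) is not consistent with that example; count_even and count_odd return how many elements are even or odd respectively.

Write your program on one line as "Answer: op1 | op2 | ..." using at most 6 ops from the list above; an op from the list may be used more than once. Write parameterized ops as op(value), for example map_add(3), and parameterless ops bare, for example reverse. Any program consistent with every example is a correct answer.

map_add(4) | map_add(1) | sort_asc | filter_lt(3) | max

Check, running the answer program on each example:
  [-5, 41, 13, -30] -> [-1, 45, 17, -26] -> [0, 46, 18, -25] -> [-25, 0, 18, 46] -> [-25, 0] -> 0
  [-49, -15, 23, 15, 37, 14, -6, 22] -> [-45, -11, 27, 19, 41, 18, -2, 26] -> [-44, -10, 28, 20, 42, 19, -1, 27] -> [-44, -10, -1, 19, 20, 27, 28, 42] -> [-44, -10, -1] -> -1
  [8, 29, -3, -50, -34, 48, -40] -> [12, 33, 1, -46, -30, 52, -36] -> [13, 34, 2, -45, -29, 53, -35] -> [-45, -35, -29, 2, 13, 34, 53] -> [-45, -35, -29, 2] -> 2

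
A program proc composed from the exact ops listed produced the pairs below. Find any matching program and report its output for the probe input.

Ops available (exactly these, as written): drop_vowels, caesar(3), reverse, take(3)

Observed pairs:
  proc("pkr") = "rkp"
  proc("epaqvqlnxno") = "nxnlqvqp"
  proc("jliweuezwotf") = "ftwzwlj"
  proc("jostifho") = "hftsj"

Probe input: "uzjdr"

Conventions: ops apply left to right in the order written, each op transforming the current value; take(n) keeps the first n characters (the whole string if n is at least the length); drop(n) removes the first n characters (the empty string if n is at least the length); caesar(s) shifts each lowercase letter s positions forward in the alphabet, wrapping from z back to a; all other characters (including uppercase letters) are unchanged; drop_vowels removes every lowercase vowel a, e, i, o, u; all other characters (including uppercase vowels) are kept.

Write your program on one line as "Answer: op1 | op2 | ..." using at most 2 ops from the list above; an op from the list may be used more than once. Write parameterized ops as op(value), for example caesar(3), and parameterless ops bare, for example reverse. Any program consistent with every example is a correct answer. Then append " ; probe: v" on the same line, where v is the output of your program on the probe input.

drop_vowels | reverse ; probe: "rdjz"

Check, running the answer program on each example:
  "pkr" -> "pkr" -> "rkp"
  "epaqvqlnxno" -> "pqvqlnxn" -> "nxnlqvqp"
  "jliweuezwotf" -> "jlwzwtf" -> "ftwzwlj"
  "jostifho" -> "jstfh" -> "hftsj"
  probe: "uzjdr" -> "zjdr" -> "rdjz"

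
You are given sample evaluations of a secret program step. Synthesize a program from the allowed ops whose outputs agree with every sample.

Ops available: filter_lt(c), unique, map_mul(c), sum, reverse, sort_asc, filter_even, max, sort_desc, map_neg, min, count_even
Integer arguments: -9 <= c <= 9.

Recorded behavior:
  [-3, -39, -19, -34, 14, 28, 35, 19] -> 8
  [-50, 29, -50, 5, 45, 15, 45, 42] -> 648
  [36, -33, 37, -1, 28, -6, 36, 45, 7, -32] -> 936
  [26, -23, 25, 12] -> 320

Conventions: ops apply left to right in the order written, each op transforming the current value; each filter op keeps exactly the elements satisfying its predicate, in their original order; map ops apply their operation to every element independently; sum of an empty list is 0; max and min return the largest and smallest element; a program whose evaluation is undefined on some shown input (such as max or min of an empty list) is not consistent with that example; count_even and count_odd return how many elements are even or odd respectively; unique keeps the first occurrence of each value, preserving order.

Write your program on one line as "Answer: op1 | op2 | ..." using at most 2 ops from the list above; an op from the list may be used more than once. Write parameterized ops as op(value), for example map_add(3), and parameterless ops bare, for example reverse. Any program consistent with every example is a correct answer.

map_mul(8) | sum

Check, running the answer program on each example:
  [-3, -39, -19, -34, 14, 28, 35, 19] -> [-24, -312, -152, -272, 112, 224, 280, 152] -> 8
  [-50, 29, -50, 5, 45, 15, 45, 42] -> [-400, 232, -400, 40, 360, 120, 360, 336] -> 648
  [36, -33, 37, -1, 28, -6, 36, 45, 7, -32] -> [288, -264, 296, -8, 224, -48, 288, 360, 56, -256] -> 936
  [26, -23, 25, 12] -> [208, -184, 200, 96] -> 320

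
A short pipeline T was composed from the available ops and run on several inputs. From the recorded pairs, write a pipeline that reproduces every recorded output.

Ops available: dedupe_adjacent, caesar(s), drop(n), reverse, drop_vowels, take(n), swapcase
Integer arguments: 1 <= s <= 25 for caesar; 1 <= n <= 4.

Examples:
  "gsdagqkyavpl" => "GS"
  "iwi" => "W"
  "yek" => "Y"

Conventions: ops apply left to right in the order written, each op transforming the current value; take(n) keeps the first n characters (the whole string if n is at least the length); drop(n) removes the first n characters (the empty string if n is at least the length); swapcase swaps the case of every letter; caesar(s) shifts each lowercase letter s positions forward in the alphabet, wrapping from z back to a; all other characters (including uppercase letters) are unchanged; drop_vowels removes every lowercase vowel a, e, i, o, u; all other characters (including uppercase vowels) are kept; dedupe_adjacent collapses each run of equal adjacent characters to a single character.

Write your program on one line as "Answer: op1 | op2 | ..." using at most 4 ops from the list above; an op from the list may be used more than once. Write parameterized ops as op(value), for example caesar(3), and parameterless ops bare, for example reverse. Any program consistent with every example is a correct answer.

take(2) | drop_vowels | swapcase

Check, running the answer program on each example:
  "gsdagqkyavpl" -> "gs" -> "gs" -> "GS"
  "iwi" -> "iw" -> "w" -> "W"
  "yek" -> "ye" -> "y" -> "Y"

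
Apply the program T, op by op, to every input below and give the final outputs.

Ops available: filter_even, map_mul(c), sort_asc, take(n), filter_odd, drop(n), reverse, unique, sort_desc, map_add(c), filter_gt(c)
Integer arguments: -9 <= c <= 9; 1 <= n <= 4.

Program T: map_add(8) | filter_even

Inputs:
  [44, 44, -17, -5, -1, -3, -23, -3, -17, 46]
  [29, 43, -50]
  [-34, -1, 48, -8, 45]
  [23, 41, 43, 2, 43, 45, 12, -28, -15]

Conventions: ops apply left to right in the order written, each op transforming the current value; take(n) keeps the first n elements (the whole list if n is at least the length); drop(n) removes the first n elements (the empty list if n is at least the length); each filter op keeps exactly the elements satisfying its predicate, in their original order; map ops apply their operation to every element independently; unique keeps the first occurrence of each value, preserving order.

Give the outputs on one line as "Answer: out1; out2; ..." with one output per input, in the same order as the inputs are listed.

[52, 52, 54]; [-42]; [-26, 56, 0]; [10, 20, -20]

Execution, op by op:
  [44, 44, -17, -5, -1, -3, -23, -3, -17, 46] -> [52, 52, -9, 3, 7, 5, -15, 5, -9, 54] -> [52, 52, 54]
  [29, 43, -50] -> [37, 51, -42] -> [-42]
  [-34, -1, 48, -8, 45] -> [-26, 7, 56, 0, 53] -> [-26, 56, 0]
  [23, 41, 43, 2, 43, 45, 12, -28, -15] -> [31, 49, 51, 10, 51, 53, 20, -20, -7] -> [10, 20, -20]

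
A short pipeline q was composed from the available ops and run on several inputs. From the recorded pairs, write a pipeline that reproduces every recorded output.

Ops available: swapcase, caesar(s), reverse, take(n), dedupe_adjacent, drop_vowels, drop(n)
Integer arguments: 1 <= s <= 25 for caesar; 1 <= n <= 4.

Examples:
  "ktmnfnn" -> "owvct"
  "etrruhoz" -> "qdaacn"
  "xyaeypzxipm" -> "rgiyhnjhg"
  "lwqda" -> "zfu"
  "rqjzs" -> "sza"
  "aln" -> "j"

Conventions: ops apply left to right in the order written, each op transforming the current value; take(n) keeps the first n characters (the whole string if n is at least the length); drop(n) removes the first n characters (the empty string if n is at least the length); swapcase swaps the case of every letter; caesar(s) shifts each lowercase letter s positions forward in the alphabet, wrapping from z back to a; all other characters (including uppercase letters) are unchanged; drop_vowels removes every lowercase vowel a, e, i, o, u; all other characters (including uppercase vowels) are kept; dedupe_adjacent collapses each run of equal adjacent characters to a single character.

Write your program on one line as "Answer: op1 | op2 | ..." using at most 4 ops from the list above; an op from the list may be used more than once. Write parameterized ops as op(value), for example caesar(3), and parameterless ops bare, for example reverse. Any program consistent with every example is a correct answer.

reverse | caesar(9) | drop(2)

Check, running the answer program on each example:
  "ktmnfnn" -> "nnfnmtk" -> "wwowvct" -> "owvct"
  "etrruhoz" -> "zohurrte" -> "ixqdaacn" -> "qdaacn"
  "xyaeypzxipm" -> "mpixzpyeayx" -> "vyrgiyhnjhg" -> "rgiyhnjhg"
  "lwqda" -> "adqwl" -> "jmzfu" -> "zfu"
  "rqjzs" -> "szjqr" -> "bisza" -> "sza"
  "aln" -> "nla" -> "wuj" -> "j"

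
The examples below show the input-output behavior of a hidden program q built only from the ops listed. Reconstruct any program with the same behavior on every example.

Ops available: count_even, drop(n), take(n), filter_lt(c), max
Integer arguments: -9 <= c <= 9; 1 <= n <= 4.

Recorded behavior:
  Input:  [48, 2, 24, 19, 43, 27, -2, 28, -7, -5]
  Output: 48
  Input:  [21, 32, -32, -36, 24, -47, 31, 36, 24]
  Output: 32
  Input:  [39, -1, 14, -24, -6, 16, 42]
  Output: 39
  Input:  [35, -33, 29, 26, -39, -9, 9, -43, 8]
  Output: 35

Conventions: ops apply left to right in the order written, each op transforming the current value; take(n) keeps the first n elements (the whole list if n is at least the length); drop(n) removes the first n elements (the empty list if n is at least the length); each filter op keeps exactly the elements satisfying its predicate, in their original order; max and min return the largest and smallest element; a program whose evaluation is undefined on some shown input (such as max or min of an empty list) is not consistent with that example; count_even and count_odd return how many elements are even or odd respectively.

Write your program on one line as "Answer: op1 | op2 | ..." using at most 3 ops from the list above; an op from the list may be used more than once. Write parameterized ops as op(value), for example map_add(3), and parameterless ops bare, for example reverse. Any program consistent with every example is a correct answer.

take(4) | max

Check, running the answer program on each example:
  [48, 2, 24, 19, 43, 27, -2, 28, -7, -5] -> [48, 2, 24, 19] -> 48
  [21, 32, -32, -36, 24, -47, 31, 36, 24] -> [21, 32, -32, -36] -> 32
  [39, -1, 14, -24, -6, 16, 42] -> [39, -1, 14, -24] -> 39
  [35, -33, 29, 26, -39, -9, 9, -43, 8] -> [35, -33, 29, 26] -> 35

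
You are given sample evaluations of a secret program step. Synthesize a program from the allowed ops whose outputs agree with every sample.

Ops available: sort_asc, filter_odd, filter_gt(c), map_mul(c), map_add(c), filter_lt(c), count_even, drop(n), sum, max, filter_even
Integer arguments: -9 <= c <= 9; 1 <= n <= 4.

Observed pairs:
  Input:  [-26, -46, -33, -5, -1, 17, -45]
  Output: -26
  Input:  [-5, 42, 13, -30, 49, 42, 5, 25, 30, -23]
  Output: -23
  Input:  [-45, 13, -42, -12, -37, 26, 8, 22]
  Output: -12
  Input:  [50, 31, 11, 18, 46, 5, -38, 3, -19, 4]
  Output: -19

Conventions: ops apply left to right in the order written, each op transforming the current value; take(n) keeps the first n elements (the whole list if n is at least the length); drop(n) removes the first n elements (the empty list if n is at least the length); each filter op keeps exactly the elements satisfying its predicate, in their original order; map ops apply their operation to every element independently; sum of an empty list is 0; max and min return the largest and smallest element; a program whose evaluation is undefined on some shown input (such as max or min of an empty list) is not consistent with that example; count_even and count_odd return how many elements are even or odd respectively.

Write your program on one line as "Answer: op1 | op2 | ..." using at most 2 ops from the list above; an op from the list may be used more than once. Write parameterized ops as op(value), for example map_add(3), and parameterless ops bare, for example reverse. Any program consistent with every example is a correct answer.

filter_lt(-8) | max

Check, running the answer program on each example:
  [-26, -46, -33, -5, -1, 17, -45] -> [-26, -46, -33, -45] -> -26
  [-5, 42, 13, -30, 49, 42, 5, 25, 30, -23] -> [-30, -23] -> -23
  [-45, 13, -42, -12, -37, 26, 8, 22] -> [-45, -42, -12, -37] -> -12
  [50, 31, 11, 18, 46, 5, -38, 3, -19, 4] -> [-38, -19] -> -19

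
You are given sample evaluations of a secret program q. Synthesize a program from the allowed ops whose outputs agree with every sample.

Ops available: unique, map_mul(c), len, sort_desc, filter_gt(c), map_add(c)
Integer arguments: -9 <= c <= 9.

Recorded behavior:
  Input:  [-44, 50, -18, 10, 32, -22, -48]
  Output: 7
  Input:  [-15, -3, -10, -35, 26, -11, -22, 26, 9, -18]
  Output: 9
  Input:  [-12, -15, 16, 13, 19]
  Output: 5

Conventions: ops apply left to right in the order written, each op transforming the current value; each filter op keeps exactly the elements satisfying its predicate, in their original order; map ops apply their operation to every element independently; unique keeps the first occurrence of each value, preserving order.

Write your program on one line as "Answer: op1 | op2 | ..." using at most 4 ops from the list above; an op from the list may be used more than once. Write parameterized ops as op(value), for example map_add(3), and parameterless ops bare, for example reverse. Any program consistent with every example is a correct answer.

unique | map_mul(-2) | map_mul(-4) | len

Check, running the answer program on each example:
  [-44, 50, -18, 10, 32, -22, -48] -> [-44, 50, -18, 10, 32, -22, -48] -> [88, -100, 36, -20, -64, 44, 96] -> [-352, 400, -144, 80, 256, -176, -384] -> 7
  [-15, -3, -10, -35, 26, -11, -22, 26, 9, -18] -> [-15, -3, -10, -35, 26, -11, -22, 9, -18] -> [30, 6, 20, 70, -52, 22, 44, -18, 36] -> [-120, -24, -80, -280, 208, -88, -176, 72, -144] -> 9
  [-12, -15, 16, 13, 19] -> [-12, -15, 16, 13, 19] -> [24, 30, -32, -26, -38] -> [-96, -120, 128, 104, 152] -> 5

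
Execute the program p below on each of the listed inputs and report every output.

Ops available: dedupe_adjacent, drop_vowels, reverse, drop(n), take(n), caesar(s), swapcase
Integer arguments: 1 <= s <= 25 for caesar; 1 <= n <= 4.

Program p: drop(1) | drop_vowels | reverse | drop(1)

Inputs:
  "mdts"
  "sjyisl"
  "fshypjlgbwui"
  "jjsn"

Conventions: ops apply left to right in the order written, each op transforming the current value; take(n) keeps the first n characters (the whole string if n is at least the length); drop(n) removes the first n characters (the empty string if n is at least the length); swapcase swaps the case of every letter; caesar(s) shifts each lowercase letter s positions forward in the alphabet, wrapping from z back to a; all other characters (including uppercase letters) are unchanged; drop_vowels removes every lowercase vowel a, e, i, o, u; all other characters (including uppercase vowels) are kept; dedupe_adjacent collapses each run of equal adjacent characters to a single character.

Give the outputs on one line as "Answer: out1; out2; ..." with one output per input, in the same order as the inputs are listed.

"td"; "syj"; "bgljpyhs"; "sj"

Execution, op by op:
  "mdts" -> "dts" -> "dts" -> "std" -> "td"
  "sjyisl" -> "jyisl" -> "jysl" -> "lsyj" -> "syj"
  "fshypjlgbwui" -> "shypjlgbwui" -> "shypjlgbw" -> "wbgljpyhs" -> "bgljpyhs"
  "jjsn" -> "jsn" -> "jsn" -> "nsj" -> "sj"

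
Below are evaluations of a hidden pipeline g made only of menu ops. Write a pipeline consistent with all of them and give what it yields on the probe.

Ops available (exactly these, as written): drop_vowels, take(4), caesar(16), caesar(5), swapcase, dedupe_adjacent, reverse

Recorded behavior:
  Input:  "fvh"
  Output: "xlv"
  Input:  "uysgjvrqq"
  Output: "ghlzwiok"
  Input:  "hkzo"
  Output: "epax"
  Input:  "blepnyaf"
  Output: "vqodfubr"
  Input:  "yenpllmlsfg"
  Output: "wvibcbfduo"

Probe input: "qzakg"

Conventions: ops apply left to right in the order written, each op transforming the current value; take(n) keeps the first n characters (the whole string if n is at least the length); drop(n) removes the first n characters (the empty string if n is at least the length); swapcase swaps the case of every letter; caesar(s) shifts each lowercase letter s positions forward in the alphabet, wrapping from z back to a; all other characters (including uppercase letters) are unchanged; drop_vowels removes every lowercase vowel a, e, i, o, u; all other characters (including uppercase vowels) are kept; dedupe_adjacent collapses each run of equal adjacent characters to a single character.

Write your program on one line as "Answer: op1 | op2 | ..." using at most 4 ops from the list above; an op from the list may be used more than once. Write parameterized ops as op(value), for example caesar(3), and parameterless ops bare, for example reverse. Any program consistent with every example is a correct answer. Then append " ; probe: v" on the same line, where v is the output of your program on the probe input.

reverse | dedupe_adjacent | caesar(16) ; probe: "waqpg"

Check, running the answer program on each example:
  "fvh" -> "hvf" -> "hvf" -> "xlv"
  "uysgjvrqq" -> "qqrvjgsyu" -> "qrvjgsyu" -> "ghlzwiok"
  "hkzo" -> "ozkh" -> "ozkh" -> "epax"
  "blepnyaf" -> "faynpelb" -> "faynpelb" -> "vqodfubr"
  "yenpllmlsfg" -> "gfslmllpney" -> "gfslmlpney" -> "wvibcbfduo"
  probe: "qzakg" -> "gkazq" -> "gkazq" -> "waqpg"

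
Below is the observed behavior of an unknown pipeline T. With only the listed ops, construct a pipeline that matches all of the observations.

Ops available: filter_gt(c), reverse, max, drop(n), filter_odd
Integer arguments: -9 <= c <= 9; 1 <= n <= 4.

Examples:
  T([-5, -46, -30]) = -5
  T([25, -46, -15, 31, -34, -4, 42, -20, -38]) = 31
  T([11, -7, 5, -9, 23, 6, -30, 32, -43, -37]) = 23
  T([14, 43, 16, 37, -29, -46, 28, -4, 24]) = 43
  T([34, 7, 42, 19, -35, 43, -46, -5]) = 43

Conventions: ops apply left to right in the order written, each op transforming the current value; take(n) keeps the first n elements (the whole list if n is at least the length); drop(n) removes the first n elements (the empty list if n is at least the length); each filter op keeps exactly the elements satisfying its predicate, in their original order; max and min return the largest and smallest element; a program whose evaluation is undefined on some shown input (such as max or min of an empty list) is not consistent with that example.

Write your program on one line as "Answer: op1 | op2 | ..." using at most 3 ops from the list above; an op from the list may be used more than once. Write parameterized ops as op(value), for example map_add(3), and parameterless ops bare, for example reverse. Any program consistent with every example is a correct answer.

filter_odd | max

Check, running the answer program on each example:
  [-5, -46, -30] -> [-5] -> -5
  [25, -46, -15, 31, -34, -4, 42, -20, -38] -> [25, -15, 31] -> 31
  [11, -7, 5, -9, 23, 6, -30, 32, -43, -37] -> [11, -7, 5, -9, 23, -43, -37] -> 23
  [14, 43, 16, 37, -29, -46, 28, -4, 24] -> [43, 37, -29] -> 43
  [34, 7, 42, 19, -35, 43, -46, -5] -> [7, 19, -35, 43, -5] -> 43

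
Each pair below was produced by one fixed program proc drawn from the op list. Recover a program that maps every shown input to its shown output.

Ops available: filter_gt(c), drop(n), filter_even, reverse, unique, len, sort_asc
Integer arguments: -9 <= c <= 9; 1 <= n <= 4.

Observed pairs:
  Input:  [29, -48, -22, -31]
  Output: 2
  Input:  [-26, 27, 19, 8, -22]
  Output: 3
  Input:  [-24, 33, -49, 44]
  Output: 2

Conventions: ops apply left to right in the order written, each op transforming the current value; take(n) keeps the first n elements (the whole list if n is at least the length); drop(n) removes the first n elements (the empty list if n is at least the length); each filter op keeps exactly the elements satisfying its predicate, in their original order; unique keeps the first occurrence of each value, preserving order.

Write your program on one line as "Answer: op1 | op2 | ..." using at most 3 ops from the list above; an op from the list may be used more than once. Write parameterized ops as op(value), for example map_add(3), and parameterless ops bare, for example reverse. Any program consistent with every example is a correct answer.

filter_even | sort_asc | len

Check, running the answer program on each example:
  [29, -48, -22, -31] -> [-48, -22] -> [-48, -22] -> 2
  [-26, 27, 19, 8, -22] -> [-26, 8, -22] -> [-26, -22, 8] -> 3
  [-24, 33, -49, 44] -> [-24, 44] -> [-24, 44] -> 2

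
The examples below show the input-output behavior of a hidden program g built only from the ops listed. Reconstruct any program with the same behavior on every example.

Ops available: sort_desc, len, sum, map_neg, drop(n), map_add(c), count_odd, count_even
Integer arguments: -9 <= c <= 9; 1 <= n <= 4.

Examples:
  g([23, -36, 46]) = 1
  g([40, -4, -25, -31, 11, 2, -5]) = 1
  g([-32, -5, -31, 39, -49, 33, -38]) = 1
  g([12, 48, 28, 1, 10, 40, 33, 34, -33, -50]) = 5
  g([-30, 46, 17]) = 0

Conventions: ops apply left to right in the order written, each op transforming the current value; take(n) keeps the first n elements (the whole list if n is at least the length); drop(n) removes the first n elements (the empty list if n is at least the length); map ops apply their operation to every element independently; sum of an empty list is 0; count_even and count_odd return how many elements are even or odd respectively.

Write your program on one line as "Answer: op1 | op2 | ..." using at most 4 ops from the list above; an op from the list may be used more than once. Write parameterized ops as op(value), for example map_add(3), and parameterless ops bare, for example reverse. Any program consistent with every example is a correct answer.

map_neg | drop(2) | count_even

Check, running the answer program on each example:
  [23, -36, 46] -> [-23, 36, -46] -> [-46] -> 1
  [40, -4, -25, -31, 11, 2, -5] -> [-40, 4, 25, 31, -11, -2, 5] -> [25, 31, -11, -2, 5] -> 1
  [-32, -5, -31, 39, -49, 33, -38] -> [32, 5, 31, -39, 49, -33, 38] -> [31, -39, 49, -33, 38] -> 1
  [12, 48, 28, 1, 10, 40, 33, 34, -33, -50] -> [-12, -48, -28, -1, -10, -40, -33, -34, 33, 50] -> [-28, -1, -10, -40, -33, -34, 33, 50] -> 5
  [-30, 46, 17] -> [30, -46, -17] -> [-17] -> 0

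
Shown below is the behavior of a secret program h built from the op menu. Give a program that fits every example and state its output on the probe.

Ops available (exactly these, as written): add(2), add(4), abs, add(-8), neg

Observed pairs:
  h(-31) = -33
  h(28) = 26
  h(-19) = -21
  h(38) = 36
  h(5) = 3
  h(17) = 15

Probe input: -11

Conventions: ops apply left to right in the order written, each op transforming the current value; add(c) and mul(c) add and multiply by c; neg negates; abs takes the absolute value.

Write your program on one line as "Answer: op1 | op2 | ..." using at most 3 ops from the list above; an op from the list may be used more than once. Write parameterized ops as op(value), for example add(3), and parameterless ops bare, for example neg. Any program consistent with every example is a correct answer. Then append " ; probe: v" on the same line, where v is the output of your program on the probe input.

neg | add(2) | neg ; probe: -13

Check, running the answer program on each example:
  -31 -> 31 -> 33 -> -33
  28 -> -28 -> -26 -> 26
  -19 -> 19 -> 21 -> -21
  38 -> -38 -> -36 -> 36
  5 -> -5 -> -3 -> 3
  17 -> -17 -> -15 -> 15
  probe: -11 -> 11 -> 13 -> -13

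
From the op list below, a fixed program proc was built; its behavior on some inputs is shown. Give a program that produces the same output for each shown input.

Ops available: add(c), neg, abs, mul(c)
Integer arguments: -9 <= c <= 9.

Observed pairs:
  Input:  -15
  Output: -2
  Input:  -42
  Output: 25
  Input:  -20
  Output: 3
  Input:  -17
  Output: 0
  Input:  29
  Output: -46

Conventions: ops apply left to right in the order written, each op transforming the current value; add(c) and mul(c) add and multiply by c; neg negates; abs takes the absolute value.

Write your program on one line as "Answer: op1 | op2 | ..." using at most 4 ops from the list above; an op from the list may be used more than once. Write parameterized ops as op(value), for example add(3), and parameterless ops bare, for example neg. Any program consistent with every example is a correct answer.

neg | add(-8) | add(-9)

Check, running the answer program on each example:
  -15 -> 15 -> 7 -> -2
  -42 -> 42 -> 34 -> 25
  -20 -> 20 -> 12 -> 3
  -17 -> 17 -> 9 -> 0
  29 -> -29 -> -37 -> -46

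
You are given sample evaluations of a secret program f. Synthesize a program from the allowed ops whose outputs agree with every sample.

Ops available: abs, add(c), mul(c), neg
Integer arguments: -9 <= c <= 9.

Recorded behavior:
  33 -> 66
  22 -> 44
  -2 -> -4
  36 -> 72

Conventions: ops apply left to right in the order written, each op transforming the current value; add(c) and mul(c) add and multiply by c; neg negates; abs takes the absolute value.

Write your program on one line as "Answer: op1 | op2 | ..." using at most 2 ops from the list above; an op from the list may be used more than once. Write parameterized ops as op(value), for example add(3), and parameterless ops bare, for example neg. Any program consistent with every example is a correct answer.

mul(-2) | neg

Check, running the answer program on each example:
  33 -> -66 -> 66
  22 -> -44 -> 44
  -2 -> 4 -> -4
  36 -> -72 -> 72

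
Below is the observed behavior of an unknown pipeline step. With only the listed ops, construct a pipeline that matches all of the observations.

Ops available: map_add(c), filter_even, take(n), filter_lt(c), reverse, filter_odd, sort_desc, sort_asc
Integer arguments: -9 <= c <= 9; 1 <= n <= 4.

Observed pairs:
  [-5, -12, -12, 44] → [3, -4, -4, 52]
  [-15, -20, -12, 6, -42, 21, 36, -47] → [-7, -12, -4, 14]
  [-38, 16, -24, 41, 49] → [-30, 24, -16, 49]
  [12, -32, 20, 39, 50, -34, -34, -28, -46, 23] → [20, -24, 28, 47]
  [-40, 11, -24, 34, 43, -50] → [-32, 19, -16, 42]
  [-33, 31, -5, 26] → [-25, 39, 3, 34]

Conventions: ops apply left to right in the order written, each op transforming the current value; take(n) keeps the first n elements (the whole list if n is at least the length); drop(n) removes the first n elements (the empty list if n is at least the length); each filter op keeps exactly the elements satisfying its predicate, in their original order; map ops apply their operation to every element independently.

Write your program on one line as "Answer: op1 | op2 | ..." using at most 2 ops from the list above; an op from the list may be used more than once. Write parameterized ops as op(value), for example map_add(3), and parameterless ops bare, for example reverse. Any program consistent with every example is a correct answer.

map_add(8) | take(4)

Check, running the answer program on each example:
  [-5, -12, -12, 44] -> [3, -4, -4, 52] -> [3, -4, -4, 52]
  [-15, -20, -12, 6, -42, 21, 36, -47] -> [-7, -12, -4, 14, -34, 29, 44, -39] -> [-7, -12, -4, 14]
  [-38, 16, -24, 41, 49] -> [-30, 24, -16, 49, 57] -> [-30, 24, -16, 49]
  [12, -32, 20, 39, 50, -34, -34, -28, -46, 23] -> [20, -24, 28, 47, 58, -26, -26, -20, -38, 31] -> [20, -24, 28, 47]
  [-40, 11, -24, 34, 43, -50] -> [-32, 19, -16, 42, 51, -42] -> [-32, 19, -16, 42]
  [-33, 31, -5, 26] -> [-25, 39, 3, 34] -> [-25, 39, 3, 34]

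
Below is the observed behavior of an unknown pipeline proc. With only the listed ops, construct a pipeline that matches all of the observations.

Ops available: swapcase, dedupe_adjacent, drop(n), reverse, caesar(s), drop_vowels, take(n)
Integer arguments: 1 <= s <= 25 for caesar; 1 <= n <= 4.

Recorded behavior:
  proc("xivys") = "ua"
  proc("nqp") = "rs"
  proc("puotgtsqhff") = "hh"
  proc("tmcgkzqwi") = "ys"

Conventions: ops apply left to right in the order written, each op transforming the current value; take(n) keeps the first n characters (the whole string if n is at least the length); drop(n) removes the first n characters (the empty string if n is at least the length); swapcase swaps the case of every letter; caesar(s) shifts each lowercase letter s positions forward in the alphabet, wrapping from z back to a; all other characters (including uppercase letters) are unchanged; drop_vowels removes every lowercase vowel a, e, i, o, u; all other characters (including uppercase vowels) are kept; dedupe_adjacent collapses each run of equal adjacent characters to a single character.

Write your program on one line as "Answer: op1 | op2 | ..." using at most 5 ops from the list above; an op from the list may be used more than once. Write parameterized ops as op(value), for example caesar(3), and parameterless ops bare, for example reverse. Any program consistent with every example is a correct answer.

drop_vowels | caesar(2) | reverse | take(2)

Check, running the answer program on each example:
  "xivys" -> "xvys" -> "zxau" -> "uaxz" -> "ua"
  "nqp" -> "nqp" -> "psr" -> "rsp" -> "rs"
  "puotgtsqhff" -> "ptgtsqhff" -> "rvivusjhh" -> "hhjsuvivr" -> "hh"
  "tmcgkzqwi" -> "tmcgkzqw" -> "voeimbsy" -> "ysbmieov" -> "ys"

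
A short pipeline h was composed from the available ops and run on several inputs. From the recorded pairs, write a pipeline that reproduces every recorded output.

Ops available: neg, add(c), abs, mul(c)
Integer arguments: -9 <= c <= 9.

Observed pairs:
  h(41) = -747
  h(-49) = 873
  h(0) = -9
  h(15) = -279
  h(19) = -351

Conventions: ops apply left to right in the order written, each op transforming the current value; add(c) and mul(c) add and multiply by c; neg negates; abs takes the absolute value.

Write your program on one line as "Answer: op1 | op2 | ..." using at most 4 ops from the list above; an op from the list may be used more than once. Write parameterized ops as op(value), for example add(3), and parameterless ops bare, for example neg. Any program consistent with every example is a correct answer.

mul(-2) | add(-1) | mul(9)

Check, running the answer program on each example:
  41 -> -82 -> -83 -> -747
  -49 -> 98 -> 97 -> 873
  0 -> 0 -> -1 -> -9
  15 -> -30 -> -31 -> -279
  19 -> -38 -> -39 -> -351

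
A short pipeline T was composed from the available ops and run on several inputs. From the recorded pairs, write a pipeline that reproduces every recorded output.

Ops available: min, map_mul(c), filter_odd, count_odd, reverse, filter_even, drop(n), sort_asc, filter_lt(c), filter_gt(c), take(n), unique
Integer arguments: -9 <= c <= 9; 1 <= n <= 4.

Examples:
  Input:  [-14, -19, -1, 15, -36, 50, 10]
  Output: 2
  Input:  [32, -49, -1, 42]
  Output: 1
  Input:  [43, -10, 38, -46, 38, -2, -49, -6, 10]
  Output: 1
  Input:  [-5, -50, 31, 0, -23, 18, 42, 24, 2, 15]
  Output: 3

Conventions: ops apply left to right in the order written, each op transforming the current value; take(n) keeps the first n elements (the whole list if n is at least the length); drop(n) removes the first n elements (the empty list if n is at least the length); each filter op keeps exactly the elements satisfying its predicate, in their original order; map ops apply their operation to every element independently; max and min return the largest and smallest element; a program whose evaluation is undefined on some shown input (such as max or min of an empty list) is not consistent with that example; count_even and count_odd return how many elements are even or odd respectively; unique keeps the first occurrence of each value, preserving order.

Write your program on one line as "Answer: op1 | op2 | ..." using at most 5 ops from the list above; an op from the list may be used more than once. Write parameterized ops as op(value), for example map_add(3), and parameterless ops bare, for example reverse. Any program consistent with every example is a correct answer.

unique | filter_gt(-9) | sort_asc | count_odd

Check, running the answer program on each example:
  [-14, -19, -1, 15, -36, 50, 10] -> [-14, -19, -1, 15, -36, 50, 10] -> [-1, 15, 50, 10] -> [-1, 10, 15, 50] -> 2
  [32, -49, -1, 42] -> [32, -49, -1, 42] -> [32, -1, 42] -> [-1, 32, 42] -> 1
  [43, -10, 38, -46, 38, -2, -49, -6, 10] -> [43, -10, 38, -46, -2, -49, -6, 10] -> [43, 38, -2, -6, 10] -> [-6, -2, 10, 38, 43] -> 1
  [-5, -50, 31, 0, -23, 18, 42, 24, 2, 15] -> [-5, -50, 31, 0, -23, 18, 42, 24, 2, 15] -> [-5, 31, 0, 18, 42, 24, 2, 15] -> [-5, 0, 2, 15, 18, 24, 31, 42] -> 3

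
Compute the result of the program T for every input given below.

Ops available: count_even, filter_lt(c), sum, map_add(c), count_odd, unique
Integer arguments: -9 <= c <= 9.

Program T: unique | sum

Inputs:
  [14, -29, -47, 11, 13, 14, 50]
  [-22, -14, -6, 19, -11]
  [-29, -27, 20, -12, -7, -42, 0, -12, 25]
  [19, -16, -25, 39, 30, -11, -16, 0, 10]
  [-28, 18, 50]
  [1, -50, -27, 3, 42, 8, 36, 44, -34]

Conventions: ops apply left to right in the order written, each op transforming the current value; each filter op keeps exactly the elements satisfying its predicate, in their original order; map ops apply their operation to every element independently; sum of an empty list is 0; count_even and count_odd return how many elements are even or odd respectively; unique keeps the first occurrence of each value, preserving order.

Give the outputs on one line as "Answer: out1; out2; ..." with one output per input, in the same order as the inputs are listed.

Execution, op by op:
  [14, -29, -47, 11, 13, 14, 50] -> [14, -29, -47, 11, 13, 50] -> 12
  [-22, -14, -6, 19, -11] -> [-22, -14, -6, 19, -11] -> -34
  [-29, -27, 20, -12, -7, -42, 0, -12, 25] -> [-29, -27, 20, -12, -7, -42, 0, 25] -> -72
  [19, -16, -25, 39, 30, -11, -16, 0, 10] -> [19, -16, -25, 39, 30, -11, 0, 10] -> 46
  [-28, 18, 50] -> [-28, 18, 50] -> 40
  [1, -50, -27, 3, 42, 8, 36, 44, -34] -> [1, -50, -27, 3, 42, 8, 36, 44, -34] -> 23

12; -34; -72; 46; 40; 23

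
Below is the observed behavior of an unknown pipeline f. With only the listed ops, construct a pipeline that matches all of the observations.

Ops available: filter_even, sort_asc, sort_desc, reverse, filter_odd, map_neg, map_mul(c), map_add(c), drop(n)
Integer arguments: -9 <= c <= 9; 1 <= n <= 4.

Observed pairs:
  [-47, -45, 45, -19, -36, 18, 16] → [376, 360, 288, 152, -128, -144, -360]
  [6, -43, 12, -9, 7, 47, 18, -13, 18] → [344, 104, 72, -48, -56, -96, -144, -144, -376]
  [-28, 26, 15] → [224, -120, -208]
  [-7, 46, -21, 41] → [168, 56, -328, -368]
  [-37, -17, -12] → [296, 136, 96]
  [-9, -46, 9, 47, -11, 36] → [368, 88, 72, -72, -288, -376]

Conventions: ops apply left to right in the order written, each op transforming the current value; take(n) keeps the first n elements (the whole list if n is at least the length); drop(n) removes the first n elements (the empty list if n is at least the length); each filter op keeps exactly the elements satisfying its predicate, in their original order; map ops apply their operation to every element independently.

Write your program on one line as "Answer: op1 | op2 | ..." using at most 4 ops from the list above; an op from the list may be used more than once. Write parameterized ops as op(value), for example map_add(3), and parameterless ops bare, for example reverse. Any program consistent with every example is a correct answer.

map_mul(8) | map_mul(-1) | sort_desc

Check, running the answer program on each example:
  [-47, -45, 45, -19, -36, 18, 16] -> [-376, -360, 360, -152, -288, 144, 128] -> [376, 360, -360, 152, 288, -144, -128] -> [376, 360, 288, 152, -128, -144, -360]
  [6, -43, 12, -9, 7, 47, 18, -13, 18] -> [48, -344, 96, -72, 56, 376, 144, -104, 144] -> [-48, 344, -96, 72, -56, -376, -144, 104, -144] -> [344, 104, 72, -48, -56, -96, -144, -144, -376]
  [-28, 26, 15] -> [-224, 208, 120] -> [224, -208, -120] -> [224, -120, -208]
  [-7, 46, -21, 41] -> [-56, 368, -168, 328] -> [56, -368, 168, -328] -> [168, 56, -328, -368]
  [-37, -17, -12] -> [-296, -136, -96] -> [296, 136, 96] -> [296, 136, 96]
  [-9, -46, 9, 47, -11, 36] -> [-72, -368, 72, 376, -88, 288] -> [72, 368, -72, -376, 88, -288] -> [368, 88, 72, -72, -288, -376]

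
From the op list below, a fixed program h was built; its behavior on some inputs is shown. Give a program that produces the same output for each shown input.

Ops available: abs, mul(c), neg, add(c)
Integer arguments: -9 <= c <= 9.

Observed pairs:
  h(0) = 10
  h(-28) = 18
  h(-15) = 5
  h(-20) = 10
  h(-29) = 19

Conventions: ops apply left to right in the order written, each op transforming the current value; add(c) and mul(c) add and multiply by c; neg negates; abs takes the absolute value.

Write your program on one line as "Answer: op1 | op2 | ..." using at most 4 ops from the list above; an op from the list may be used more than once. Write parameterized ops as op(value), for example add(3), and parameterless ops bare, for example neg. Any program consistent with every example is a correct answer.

add(-3) | add(4) | add(9) | abs

Check, running the answer program on each example:
  0 -> -3 -> 1 -> 10 -> 10
  -28 -> -31 -> -27 -> -18 -> 18
  -15 -> -18 -> -14 -> -5 -> 5
  -20 -> -23 -> -19 -> -10 -> 10
  -29 -> -32 -> -28 -> -19 -> 19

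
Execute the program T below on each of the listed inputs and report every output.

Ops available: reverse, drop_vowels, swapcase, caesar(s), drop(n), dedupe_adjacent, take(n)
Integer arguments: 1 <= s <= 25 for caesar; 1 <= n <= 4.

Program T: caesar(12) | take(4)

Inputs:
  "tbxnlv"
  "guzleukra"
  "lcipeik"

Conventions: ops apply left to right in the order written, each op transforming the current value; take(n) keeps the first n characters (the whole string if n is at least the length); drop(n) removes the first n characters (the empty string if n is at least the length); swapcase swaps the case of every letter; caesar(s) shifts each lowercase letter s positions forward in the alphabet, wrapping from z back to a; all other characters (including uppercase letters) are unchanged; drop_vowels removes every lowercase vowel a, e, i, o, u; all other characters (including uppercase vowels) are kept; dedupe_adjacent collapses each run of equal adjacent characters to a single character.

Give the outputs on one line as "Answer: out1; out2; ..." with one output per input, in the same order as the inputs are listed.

"fnjz"; "sglx"; "xoub"

Execution, op by op:
  "tbxnlv" -> "fnjzxh" -> "fnjz"
  "guzleukra" -> "sglxqgwdm" -> "sglx"
  "lcipeik" -> "xoubquw" -> "xoub"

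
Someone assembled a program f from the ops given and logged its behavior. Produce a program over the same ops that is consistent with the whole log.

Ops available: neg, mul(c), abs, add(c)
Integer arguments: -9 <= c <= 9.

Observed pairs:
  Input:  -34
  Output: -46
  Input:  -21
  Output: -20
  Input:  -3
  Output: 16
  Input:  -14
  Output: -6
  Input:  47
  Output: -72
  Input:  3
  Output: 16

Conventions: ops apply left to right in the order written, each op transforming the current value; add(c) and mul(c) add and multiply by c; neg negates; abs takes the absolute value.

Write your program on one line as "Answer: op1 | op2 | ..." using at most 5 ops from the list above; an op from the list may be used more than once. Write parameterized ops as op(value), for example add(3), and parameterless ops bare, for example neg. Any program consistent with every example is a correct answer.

abs | add(-4) | add(-7) | mul(2) | neg

Check, running the answer program on each example:
  -34 -> 34 -> 30 -> 23 -> 46 -> -46
  -21 -> 21 -> 17 -> 10 -> 20 -> -20
  -3 -> 3 -> -1 -> -8 -> -16 -> 16
  -14 -> 14 -> 10 -> 3 -> 6 -> -6
  47 -> 47 -> 43 -> 36 -> 72 -> -72
  3 -> 3 -> -1 -> -8 -> -16 -> 16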